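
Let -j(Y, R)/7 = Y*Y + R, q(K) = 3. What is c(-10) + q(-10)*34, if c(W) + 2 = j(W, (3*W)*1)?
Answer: -390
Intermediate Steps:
j(Y, R) = -7*R - 7*Y**2 (j(Y, R) = -7*(Y*Y + R) = -7*(Y**2 + R) = -7*(R + Y**2) = -7*R - 7*Y**2)
c(W) = -2 - 21*W - 7*W**2 (c(W) = -2 + (-7*3*W - 7*W**2) = -2 + (-21*W - 7*W**2) = -2 - 21*W - 7*W**2)
c(-10) + q(-10)*34 = (-2 - 21*(-10) - 7*(-10)**2) + 3*34 = (-2 + 210 - 7*100) + 102 = (-2 + 210 - 700) + 102 = -492 + 102 = -390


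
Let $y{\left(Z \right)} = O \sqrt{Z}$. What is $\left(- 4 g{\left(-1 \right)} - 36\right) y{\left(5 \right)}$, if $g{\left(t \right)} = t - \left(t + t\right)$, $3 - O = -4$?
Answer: $- 280 \sqrt{5} \approx -626.1$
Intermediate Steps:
$O = 7$ ($O = 3 - -4 = 3 + 4 = 7$)
$y{\left(Z \right)} = 7 \sqrt{Z}$
$g{\left(t \right)} = - t$ ($g{\left(t \right)} = t - 2 t = - t$)
$\left(- 4 g{\left(-1 \right)} - 36\right) y{\left(5 \right)} = \left(- 4 \left(\left(-1\right) \left(-1\right)\right) - 36\right) 7 \sqrt{5} = \left(\left(-4\right) 1 - 36\right) 7 \sqrt{5} = \left(-4 - 36\right) 7 \sqrt{5} = - 40 \cdot 7 \sqrt{5} = - 280 \sqrt{5}$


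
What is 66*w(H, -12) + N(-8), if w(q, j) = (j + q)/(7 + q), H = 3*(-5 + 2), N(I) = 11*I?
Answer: 605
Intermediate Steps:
H = -9 (H = 3*(-3) = -9)
w(q, j) = (j + q)/(7 + q)
66*w(H, -12) + N(-8) = 66*((-12 - 9)/(7 - 9)) + 11*(-8) = 66*(-21/(-2)) - 88 = 66*(-½*(-21)) - 88 = 66*(21/2) - 88 = 693 - 88 = 605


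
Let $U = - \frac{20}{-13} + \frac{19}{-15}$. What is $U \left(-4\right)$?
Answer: $- \frac{212}{195} \approx -1.0872$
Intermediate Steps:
$U = \frac{53}{195}$ ($U = \left(-20\right) \left(- \frac{1}{13}\right) + 19 \left(- \frac{1}{15}\right) = \frac{20}{13} - \frac{19}{15} = \frac{53}{195} \approx 0.27179$)
$U \left(-4\right) = \frac{53}{195} \left(-4\right) = - \frac{212}{195}$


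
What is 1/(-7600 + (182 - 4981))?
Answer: -1/12399 ≈ -8.0652e-5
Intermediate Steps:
1/(-7600 + (182 - 4981)) = 1/(-7600 - 4799) = 1/(-12399) = -1/12399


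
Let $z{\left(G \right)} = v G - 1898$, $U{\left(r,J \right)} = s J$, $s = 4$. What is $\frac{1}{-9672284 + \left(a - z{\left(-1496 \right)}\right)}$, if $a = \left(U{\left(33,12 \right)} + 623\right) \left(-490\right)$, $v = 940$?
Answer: $- \frac{1}{8592936} \approx -1.1637 \cdot 10^{-7}$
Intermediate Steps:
$U{\left(r,J \right)} = 4 J$
$z{\left(G \right)} = -1898 + 940 G$ ($z{\left(G \right)} = 940 G - 1898 = -1898 + 940 G$)
$a = -328790$ ($a = \left(4 \cdot 12 + 623\right) \left(-490\right) = \left(48 + 623\right) \left(-490\right) = 671 \left(-490\right) = -328790$)
$\frac{1}{-9672284 + \left(a - z{\left(-1496 \right)}\right)} = \frac{1}{-9672284 - \left(326892 - 1406240\right)} = \frac{1}{-9672284 - -1079348} = \frac{1}{-9672284 + \left(-328790 + 1408138\right)} = \frac{1}{-9672284 + 1079348} = \frac{1}{-8592936} = - \frac{1}{8592936}$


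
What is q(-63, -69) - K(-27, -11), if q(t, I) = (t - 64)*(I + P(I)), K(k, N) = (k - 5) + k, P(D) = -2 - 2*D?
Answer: -8450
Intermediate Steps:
K(k, N) = -5 + 2*k (K(k, N) = (-5 + k) + k = -5 + 2*k)
q(t, I) = (-64 + t)*(-2 - I) (q(t, I) = (t - 64)*(I + (-2 - 2*I)) = (-64 + t)*(-2 - I))
q(-63, -69) - K(-27, -11) = (128 - 2*(-63) + 64*(-69) - 1*(-69)*(-63)) - (-5 + 2*(-27)) = (128 + 126 - 4416 - 4347) - (-5 - 54) = -8509 - 1*(-59) = -8509 + 59 = -8450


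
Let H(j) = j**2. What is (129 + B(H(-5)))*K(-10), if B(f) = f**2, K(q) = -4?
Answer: -3016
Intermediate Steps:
(129 + B(H(-5)))*K(-10) = (129 + ((-5)**2)**2)*(-4) = (129 + 25**2)*(-4) = (129 + 625)*(-4) = 754*(-4) = -3016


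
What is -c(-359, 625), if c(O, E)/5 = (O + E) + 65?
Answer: -1655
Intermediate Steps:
c(O, E) = 325 + 5*E + 5*O (c(O, E) = 5*((O + E) + 65) = 5*((E + O) + 65) = 5*(65 + E + O) = 325 + 5*E + 5*O)
-c(-359, 625) = -(325 + 5*625 + 5*(-359)) = -(325 + 3125 - 1795) = -1*1655 = -1655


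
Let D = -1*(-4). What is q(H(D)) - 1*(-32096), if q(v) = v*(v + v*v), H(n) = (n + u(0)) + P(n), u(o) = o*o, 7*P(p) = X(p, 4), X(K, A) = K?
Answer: 11048864/343 ≈ 32212.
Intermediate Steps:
P(p) = p/7
u(o) = o²
D = 4
H(n) = 8*n/7 (H(n) = (n + 0²) + n/7 = (n + 0) + n/7 = n + n/7 = 8*n/7)
q(v) = v*(v + v²)
q(H(D)) - 1*(-32096) = ((8/7)*4)²*(1 + (8/7)*4) - 1*(-32096) = (32/7)²*(1 + 32/7) + 32096 = (1024/49)*(39/7) + 32096 = 39936/343 + 32096 = 11048864/343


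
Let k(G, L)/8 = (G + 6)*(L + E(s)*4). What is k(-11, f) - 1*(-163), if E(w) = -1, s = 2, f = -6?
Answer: 563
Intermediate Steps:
k(G, L) = 8*(-4 + L)*(6 + G) (k(G, L) = 8*((G + 6)*(L - 1*4)) = 8*((6 + G)*(L - 4)) = 8*((6 + G)*(-4 + L)) = 8*((-4 + L)*(6 + G)) = 8*(-4 + L)*(6 + G))
k(-11, f) - 1*(-163) = (-192 - 32*(-11) + 48*(-6) + 8*(-11)*(-6)) - 1*(-163) = (-192 + 352 - 288 + 528) + 163 = 400 + 163 = 563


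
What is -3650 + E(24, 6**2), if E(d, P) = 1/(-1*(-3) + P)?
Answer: -142349/39 ≈ -3650.0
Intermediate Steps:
E(d, P) = 1/(3 + P)
-3650 + E(24, 6**2) = -3650 + 1/(3 + 6**2) = -3650 + 1/(3 + 36) = -3650 + 1/39 = -142349/39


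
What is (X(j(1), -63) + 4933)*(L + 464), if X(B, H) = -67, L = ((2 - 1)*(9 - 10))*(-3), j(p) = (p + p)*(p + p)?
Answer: 2272422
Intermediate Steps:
j(p) = 4*p**2 (j(p) = (2*p)*(2*p) = 4*p**2)
L = 3 (L = (1*(-1))*(-3) = -1*(-3) = 3)
(X(j(1), -63) + 4933)*(L + 464) = (-67 + 4933)*(3 + 464) = 4866*467 = 2272422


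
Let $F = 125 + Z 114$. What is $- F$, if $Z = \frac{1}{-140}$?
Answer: $- \frac{8693}{70} \approx -124.19$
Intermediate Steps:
$Z = - \frac{1}{140} \approx -0.0071429$
$F = \frac{8693}{70}$ ($F = 125 - \frac{57}{70} = \frac{8693}{70} \approx 124.19$)
$- F = \left(-1\right) \frac{8693}{70} = - \frac{8693}{70}$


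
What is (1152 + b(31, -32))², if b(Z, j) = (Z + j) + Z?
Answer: 1397124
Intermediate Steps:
b(Z, j) = j + 2*Z
(1152 + b(31, -32))² = (1152 + (-32 + 2*31))² = (1152 + (-32 + 62))² = (1152 + 30)² = 1182² = 1397124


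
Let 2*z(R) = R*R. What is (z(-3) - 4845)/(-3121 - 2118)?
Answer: 9681/10478 ≈ 0.92394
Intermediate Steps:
z(R) = R²/2 (z(R) = (R*R)/2 = R²/2)
(z(-3) - 4845)/(-3121 - 2118) = ((½)*(-3)² - 4845)/(-3121 - 2118) = ((½)*9 - 4845)/(-5239) = (9/2 - 4845)*(-1/5239) = -9681/2*(-1/5239) = 9681/10478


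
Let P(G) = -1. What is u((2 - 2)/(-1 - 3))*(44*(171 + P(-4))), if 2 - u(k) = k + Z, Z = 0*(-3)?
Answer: 14960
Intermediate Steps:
Z = 0
u(k) = 2 - k (u(k) = 2 - (k + 0) = 2 - k)
u((2 - 2)/(-1 - 3))*(44*(171 + P(-4))) = (2 - (2 - 2)/(-1 - 3))*(44*(171 - 1)) = (2 - 0/(-4))*(44*170) = (2 - 0*(-1)/4)*7480 = (2 - 1*0)*7480 = (2 + 0)*7480 = 2*7480 = 14960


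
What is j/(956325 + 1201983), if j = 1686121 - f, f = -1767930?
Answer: 3454051/2158308 ≈ 1.6004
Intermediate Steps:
j = 3454051 (j = 1686121 - 1*(-1767930) = 1686121 + 1767930 = 3454051)
j/(956325 + 1201983) = 3454051/(956325 + 1201983) = 3454051/2158308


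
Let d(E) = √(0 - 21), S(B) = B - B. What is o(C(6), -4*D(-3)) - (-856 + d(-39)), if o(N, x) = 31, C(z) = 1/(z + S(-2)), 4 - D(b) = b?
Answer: 887 - I*√21 ≈ 887.0 - 4.5826*I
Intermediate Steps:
S(B) = 0
D(b) = 4 - b
C(z) = 1/z (C(z) = 1/(z + 0) = 1/z)
d(E) = I*√21 (d(E) = √(-21) = I*√21)
o(C(6), -4*D(-3)) - (-856 + d(-39)) = 31 - (-856 + I*√21) = 31 + (856 - I*√21) = 887 - I*√21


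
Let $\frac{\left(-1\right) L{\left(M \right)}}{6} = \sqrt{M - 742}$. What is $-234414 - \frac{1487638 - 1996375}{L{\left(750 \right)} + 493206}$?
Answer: $- \frac{3167858915998025}{13514008786} + \frac{169579 \sqrt{2}}{6757004393} \approx -2.3441 \cdot 10^{5}$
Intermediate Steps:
$L{\left(M \right)} = - 6 \sqrt{-742 + M}$ ($L{\left(M \right)} = - 6 \sqrt{M - 742} = - 6 \sqrt{-742 + M}$)
$-234414 - \frac{1487638 - 1996375}{L{\left(750 \right)} + 493206} = -234414 - \frac{1487638 - 1996375}{- 6 \sqrt{-742 + 750} + 493206} = -234414 - - \frac{508737}{- 6 \sqrt{8} + 493206} = -234414 - - \frac{508737}{- 6 \cdot 2 \sqrt{2} + 493206} = -234414 - - \frac{508737}{- 12 \sqrt{2} + 493206} = -234414 - - \frac{508737}{493206 - 12 \sqrt{2}} = -234414 + \frac{508737}{493206 - 12 \sqrt{2}}$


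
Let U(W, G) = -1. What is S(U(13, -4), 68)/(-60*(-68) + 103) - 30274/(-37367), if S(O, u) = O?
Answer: 126598775/156306161 ≈ 0.80994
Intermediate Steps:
S(U(13, -4), 68)/(-60*(-68) + 103) - 30274/(-37367) = -1/(-60*(-68) + 103) - 30274/(-37367) = -1/(4080 + 103) - 30274*(-1/37367) = -1/4183 + 30274/37367 = 126598775/156306161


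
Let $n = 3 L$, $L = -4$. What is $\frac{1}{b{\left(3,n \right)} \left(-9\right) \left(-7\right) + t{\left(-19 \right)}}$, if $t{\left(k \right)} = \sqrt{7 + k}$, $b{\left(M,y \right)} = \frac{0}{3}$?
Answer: $- \frac{i \sqrt{3}}{6} \approx - 0.28868 i$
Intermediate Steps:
$n = -12$ ($n = 3 \left(-4\right) = -12$)
$b{\left(M,y \right)} = 0$ ($b{\left(M,y \right)} = 0 \cdot \frac{1}{3} = 0$)
$\frac{1}{b{\left(3,n \right)} \left(-9\right) \left(-7\right) + t{\left(-19 \right)}} = \frac{1}{0 \left(-9\right) \left(-7\right) + \sqrt{7 - 19}} = \frac{1}{0 \left(-7\right) + \sqrt{-12}} = \frac{1}{0 + 2 i \sqrt{3}} = \frac{1}{2 i \sqrt{3}} = - \frac{i \sqrt{3}}{6}$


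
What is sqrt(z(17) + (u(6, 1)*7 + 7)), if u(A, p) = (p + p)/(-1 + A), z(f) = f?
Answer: sqrt(670)/5 ≈ 5.1769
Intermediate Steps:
u(A, p) = 2*p/(-1 + A) (u(A, p) = (2*p)/(-1 + A) = 2*p/(-1 + A))
sqrt(z(17) + (u(6, 1)*7 + 7)) = sqrt(17 + ((2*1/(-1 + 6))*7 + 7)) = sqrt(17 + ((2*1/5)*7 + 7)) = sqrt(17 + ((2*1*(1/5))*7 + 7)) = sqrt(17 + ((2/5)*7 + 7)) = sqrt(17 + (14/5 + 7)) = sqrt(17 + 49/5) = sqrt(134/5) = sqrt(670)/5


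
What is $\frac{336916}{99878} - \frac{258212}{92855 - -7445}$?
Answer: $\frac{1000372083}{1252220425} \approx 0.79888$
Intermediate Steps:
$\frac{336916}{99878} - \frac{258212}{92855 - -7445} = 336916 \cdot \frac{1}{99878} - \frac{258212}{92855 + 7445} = \frac{168458}{49939} - \frac{258212}{100300} = \frac{168458}{49939} - \frac{64553}{25075} = \frac{1000372083}{1252220425}$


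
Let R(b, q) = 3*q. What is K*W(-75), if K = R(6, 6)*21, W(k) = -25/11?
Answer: -9450/11 ≈ -859.09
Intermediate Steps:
W(k) = -25/11 (W(k) = -25*1/11 = -25/11)
K = 378 (K = (3*6)*21 = 18*21 = 378)
K*W(-75) = 378*(-25/11) = -9450/11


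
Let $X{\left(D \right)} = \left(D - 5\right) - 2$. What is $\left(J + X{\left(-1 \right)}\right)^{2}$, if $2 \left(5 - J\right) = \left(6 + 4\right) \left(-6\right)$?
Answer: $729$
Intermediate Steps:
$X{\left(D \right)} = -7 + D$ ($X{\left(D \right)} = \left(-5 + D\right) - 2 = -7 + D$)
$J = 35$ ($J = 5 - \frac{\left(6 + 4\right) \left(-6\right)}{2} = 5 - \frac{10 \left(-6\right)}{2} = 5 - -30 = 5 + 30 = 35$)
$\left(J + X{\left(-1 \right)}\right)^{2} = \left(35 - 8\right)^{2} = 27^{2} = 729$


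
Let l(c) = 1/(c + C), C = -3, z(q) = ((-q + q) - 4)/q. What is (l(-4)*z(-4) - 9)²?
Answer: 4096/49 ≈ 83.592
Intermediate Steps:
z(q) = -4/q (z(q) = (0 - 4)/q = -4/q)
l(c) = 1/(-3 + c) (l(c) = 1/(c - 3) = 1/(-3 + c))
(l(-4)*z(-4) - 9)² = ((-4/(-4))/(-3 - 4) - 9)² = ((-4*(-¼))/(-7) - 9)² = (-⅐*1 - 9)² = (-⅐ - 9)² = (-64/7)² = 4096/49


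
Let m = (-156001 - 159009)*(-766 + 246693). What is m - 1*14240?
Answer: -77469478510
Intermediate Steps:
m = -77469464270 (m = -315010*245927 = -77469464270)
m - 1*14240 = -77469464270 - 1*14240 = -77469464270 - 14240 = -77469478510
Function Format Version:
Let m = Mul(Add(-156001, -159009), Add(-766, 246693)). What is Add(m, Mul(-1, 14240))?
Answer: -77469478510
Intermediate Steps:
m = -77469464270 (m = Mul(-315010, 245927) = -77469464270)
Add(m, Mul(-1, 14240)) = Add(-77469464270, Mul(-1, 14240)) = Add(-77469464270, -14240) = -77469478510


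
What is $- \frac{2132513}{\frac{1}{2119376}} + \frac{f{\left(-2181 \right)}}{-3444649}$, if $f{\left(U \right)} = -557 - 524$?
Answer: $- \frac{15568424845152126231}{3444649} \approx -4.5196 \cdot 10^{12}$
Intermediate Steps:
$f{\left(U \right)} = -1081$
$- \frac{2132513}{\frac{1}{2119376}} + \frac{f{\left(-2181 \right)}}{-3444649} = - \frac{2132513}{\frac{1}{2119376}} - \frac{1081}{-3444649} = - 2132513 \frac{1}{\frac{1}{2119376}} - - \frac{1081}{3444649} = \left(-2132513\right) 2119376 + \frac{1081}{3444649} = -4519596871888 + \frac{1081}{3444649} = - \frac{15568424845152126231}{3444649}$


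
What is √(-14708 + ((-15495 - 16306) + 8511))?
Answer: 3*I*√4222 ≈ 194.93*I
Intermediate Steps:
√(-14708 + ((-15495 - 16306) + 8511)) = √(-14708 + (-31801 + 8511)) = √(-14708 - 23290) = √(-37998) = 3*I*√4222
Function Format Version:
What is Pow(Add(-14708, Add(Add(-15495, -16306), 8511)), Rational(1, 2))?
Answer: Mul(3, I, Pow(4222, Rational(1, 2))) ≈ Mul(194.93, I)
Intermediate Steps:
Pow(Add(-14708, Add(Add(-15495, -16306), 8511)), Rational(1, 2)) = Pow(Add(-14708, Add(-31801, 8511)), Rational(1, 2)) = Pow(Add(-14708, -23290), Rational(1, 2)) = Pow(-37998, Rational(1, 2)) = Mul(3, I, Pow(4222, Rational(1, 2)))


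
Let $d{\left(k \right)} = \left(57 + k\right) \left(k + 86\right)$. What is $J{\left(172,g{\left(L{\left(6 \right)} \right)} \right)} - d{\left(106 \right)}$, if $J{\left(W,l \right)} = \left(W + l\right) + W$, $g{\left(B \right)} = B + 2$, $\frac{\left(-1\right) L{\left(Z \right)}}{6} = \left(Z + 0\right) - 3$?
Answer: $-30968$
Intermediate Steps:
$L{\left(Z \right)} = 18 - 6 Z$ ($L{\left(Z \right)} = - 6 \left(\left(Z + 0\right) - 3\right) = - 6 \left(Z - 3\right) = - 6 \left(-3 + Z\right) = 18 - 6 Z$)
$d{\left(k \right)} = \left(57 + k\right) \left(86 + k\right)$
$g{\left(B \right)} = 2 + B$
$J{\left(W,l \right)} = l + 2 W$
$J{\left(172,g{\left(L{\left(6 \right)} \right)} \right)} - d{\left(106 \right)} = \left(\left(2 + \left(18 - 36\right)\right) + 2 \cdot 172\right) - \left(4902 + 106^{2} + 143 \cdot 106\right) = \left(\left(2 + \left(18 - 36\right)\right) + 344\right) - \left(4902 + 11236 + 15158\right) = \left(\left(2 - 18\right) + 344\right) - 31296 = \left(-16 + 344\right) - 31296 = 328 - 31296 = -30968$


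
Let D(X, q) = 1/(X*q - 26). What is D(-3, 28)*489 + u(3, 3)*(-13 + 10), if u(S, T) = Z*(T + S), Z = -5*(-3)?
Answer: -30189/110 ≈ -274.45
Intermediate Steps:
Z = 15
u(S, T) = 15*S + 15*T (u(S, T) = 15*(T + S) = 15*(S + T) = 15*S + 15*T)
D(X, q) = 1/(-26 + X*q)
D(-3, 28)*489 + u(3, 3)*(-13 + 10) = 489/(-26 - 3*28) + (15*3 + 15*3)*(-13 + 10) = 489/(-26 - 84) + (45 + 45)*(-3) = 489/(-110) + 90*(-3) = -1/110*489 - 270 = -489/110 - 270 = -30189/110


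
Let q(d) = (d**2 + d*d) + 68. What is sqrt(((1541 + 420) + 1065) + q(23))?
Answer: 2*sqrt(1038) ≈ 64.436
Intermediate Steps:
q(d) = 68 + 2*d**2 (q(d) = (d**2 + d**2) + 68 = 2*d**2 + 68 = 68 + 2*d**2)
sqrt(((1541 + 420) + 1065) + q(23)) = sqrt(((1541 + 420) + 1065) + (68 + 2*23**2)) = sqrt((1961 + 1065) + (68 + 2*529)) = sqrt(3026 + (68 + 1058)) = sqrt(3026 + 1126) = sqrt(4152) = 2*sqrt(1038)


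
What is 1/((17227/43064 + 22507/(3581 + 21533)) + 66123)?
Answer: 77250664/5108145789981 ≈ 1.5123e-5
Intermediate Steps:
1/((17227/43064 + 22507/(3581 + 21533)) + 66123) = 1/((17227*(1/43064) + 22507/25114) + 66123) = 1/((2461/6152 + 22507*(1/25114)) + 66123) = 1/((2461/6152 + 22507/25114) + 66123) = 1/(100134309/77250664 + 66123) = 1/(5108145789981/77250664) = 77250664/5108145789981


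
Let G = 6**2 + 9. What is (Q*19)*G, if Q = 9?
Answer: 7695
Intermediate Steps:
G = 45 (G = 36 + 9 = 45)
(Q*19)*G = (9*19)*45 = 171*45 = 7695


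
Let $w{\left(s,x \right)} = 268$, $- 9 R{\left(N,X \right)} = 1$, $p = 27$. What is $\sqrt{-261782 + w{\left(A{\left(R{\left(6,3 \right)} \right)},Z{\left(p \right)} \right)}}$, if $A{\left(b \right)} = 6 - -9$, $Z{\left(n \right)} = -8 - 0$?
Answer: $i \sqrt{261514} \approx 511.38 i$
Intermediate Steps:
$R{\left(N,X \right)} = - \frac{1}{9}$ ($R{\left(N,X \right)} = \left(- \frac{1}{9}\right) 1 = - \frac{1}{9}$)
$Z{\left(n \right)} = -8$ ($Z{\left(n \right)} = -8 + 0 = -8$)
$A{\left(b \right)} = 15$ ($A{\left(b \right)} = 6 + 9 = 15$)
$\sqrt{-261782 + w{\left(A{\left(R{\left(6,3 \right)} \right)},Z{\left(p \right)} \right)}} = \sqrt{-261782 + 268} = \sqrt{-261514} = i \sqrt{261514}$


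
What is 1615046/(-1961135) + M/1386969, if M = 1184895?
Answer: 27906773417/906677816605 ≈ 0.030779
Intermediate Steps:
1615046/(-1961135) + M/1386969 = 1615046/(-1961135) + 1184895/1386969 = 1615046*(-1/1961135) + 1184895*(1/1386969) = -1615046/1961135 + 394965/462323 = 27906773417/906677816605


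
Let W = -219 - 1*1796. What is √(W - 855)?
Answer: I*√2870 ≈ 53.572*I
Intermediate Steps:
W = -2015 (W = -219 - 1796 = -2015)
√(W - 855) = √(-2015 - 855) = √(-2870) = I*√2870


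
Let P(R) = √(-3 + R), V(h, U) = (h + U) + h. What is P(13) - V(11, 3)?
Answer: -25 + √10 ≈ -21.838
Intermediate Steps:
V(h, U) = U + 2*h (V(h, U) = (U + h) + h = U + 2*h)
P(13) - V(11, 3) = √(-3 + 13) - (3 + 2*11) = √10 - (3 + 22) = √10 - 1*25 = √10 - 25 = -25 + √10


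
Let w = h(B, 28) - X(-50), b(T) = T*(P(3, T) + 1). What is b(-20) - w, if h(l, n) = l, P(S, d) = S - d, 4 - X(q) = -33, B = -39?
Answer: -404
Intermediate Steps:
X(q) = 37 (X(q) = 4 - 1*(-33) = 4 + 33 = 37)
b(T) = T*(4 - T) (b(T) = T*((3 - T) + 1) = T*(4 - T))
w = -76 (w = -39 - 1*37 = -39 - 37 = -76)
b(-20) - w = -20*(4 - 1*(-20)) - 1*(-76) = -20*(4 + 20) + 76 = -20*24 + 76 = -480 + 76 = -404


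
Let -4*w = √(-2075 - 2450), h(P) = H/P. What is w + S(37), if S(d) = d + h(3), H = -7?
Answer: 104/3 - 5*I*√181/4 ≈ 34.667 - 16.817*I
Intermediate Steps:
h(P) = -7/P
S(d) = -7/3 + d (S(d) = d - 7/3 = -7/3 + d)
w = -5*I*√181/4 (w = -√(-2075 - 2450)/4 = -5*I*√181/4 ≈ -16.817*I)
w + S(37) = -5*I*√181/4 + (-7/3 + 37) = -5*I*√181/4 + 104/3 = 104/3 - 5*I*√181/4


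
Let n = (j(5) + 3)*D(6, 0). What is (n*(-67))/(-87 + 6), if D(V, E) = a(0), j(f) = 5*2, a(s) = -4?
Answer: -3484/81 ≈ -43.012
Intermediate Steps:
j(f) = 10
D(V, E) = -4
n = -52 (n = (10 + 3)*(-4) = 13*(-4) = -52)
(n*(-67))/(-87 + 6) = (-52*(-67))/(-87 + 6) = 3484/(-81) = 3484*(-1/81) = -3484/81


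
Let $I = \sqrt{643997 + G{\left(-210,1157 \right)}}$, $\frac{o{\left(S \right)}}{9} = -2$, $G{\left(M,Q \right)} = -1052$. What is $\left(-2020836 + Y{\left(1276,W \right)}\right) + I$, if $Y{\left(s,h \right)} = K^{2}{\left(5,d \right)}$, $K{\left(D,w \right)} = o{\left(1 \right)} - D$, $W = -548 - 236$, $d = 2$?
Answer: $-2020307 + \sqrt{642945} \approx -2.0195 \cdot 10^{6}$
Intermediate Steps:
$o{\left(S \right)} = -18$ ($o{\left(S \right)} = 9 \left(-2\right) = -18$)
$I = \sqrt{642945}$ ($I = \sqrt{643997 - 1052} = \sqrt{642945} \approx 801.84$)
$W = -784$ ($W = -548 - 236 = -784$)
$K{\left(D,w \right)} = -18 - D$
$Y{\left(s,h \right)} = 529$ ($Y{\left(s,h \right)} = \left(-18 - 5\right)^{2} = \left(-23\right)^{2} = 529$)
$\left(-2020836 + Y{\left(1276,W \right)}\right) + I = \left(-2020836 + 529\right) + \sqrt{642945} = -2020307 + \sqrt{642945}$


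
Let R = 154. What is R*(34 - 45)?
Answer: -1694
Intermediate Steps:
R*(34 - 45) = 154*(34 - 45) = 154*(-11) = -1694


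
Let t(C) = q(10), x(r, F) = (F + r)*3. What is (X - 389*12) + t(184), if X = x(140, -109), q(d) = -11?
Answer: -4586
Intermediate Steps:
x(r, F) = 3*F + 3*r
t(C) = -11
X = 93 (X = 3*(-109) + 3*140 = -327 + 420 = 93)
(X - 389*12) + t(184) = (93 - 389*12) - 11 = (93 - 4668) - 11 = -4575 - 11 = -4586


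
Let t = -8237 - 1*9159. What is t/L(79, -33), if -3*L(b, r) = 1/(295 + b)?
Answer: 19518312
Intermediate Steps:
t = -17396 (t = -8237 - 9159 = -17396)
L(b, r) = -1/(3*(295 + b))
t/L(79, -33) = -17396/((-1/(885 + 3*79))) = -17396/((-1/(885 + 237))) = -17396/((-1/1122)) = -17396/((-1*1/1122)) = -17396/(-1/1122) = -17396*(-1122) = 19518312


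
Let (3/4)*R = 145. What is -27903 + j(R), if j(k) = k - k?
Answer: -27903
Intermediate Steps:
R = 580/3 (R = (4/3)*145 = 580/3 ≈ 193.33)
j(k) = 0
-27903 + j(R) = -27903 + 0 = -27903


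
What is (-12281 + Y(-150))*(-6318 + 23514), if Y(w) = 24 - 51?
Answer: -211648368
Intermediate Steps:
Y(w) = -27
(-12281 + Y(-150))*(-6318 + 23514) = (-12281 - 27)*(-6318 + 23514) = -12308*17196 = -211648368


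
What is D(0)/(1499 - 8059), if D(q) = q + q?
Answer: 0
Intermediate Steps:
D(q) = 2*q
D(0)/(1499 - 8059) = (2*0)/(1499 - 8059) = 0/(-6560) = 0*(-1/6560) = 0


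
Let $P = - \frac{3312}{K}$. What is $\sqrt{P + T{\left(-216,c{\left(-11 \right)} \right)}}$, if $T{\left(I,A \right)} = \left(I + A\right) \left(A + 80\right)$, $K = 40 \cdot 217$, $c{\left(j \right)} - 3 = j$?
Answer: $\frac{3 i \sqrt{2109637110}}{1085} \approx 127.0 i$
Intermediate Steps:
$c{\left(j \right)} = 3 + j$
$K = 8680$
$P = - \frac{414}{1085}$ ($P = - \frac{3312}{8680} = \left(-3312\right) \frac{1}{8680} = - \frac{414}{1085} \approx -0.38157$)
$T{\left(I,A \right)} = \left(80 + A\right) \left(A + I\right)$ ($T{\left(I,A \right)} = \left(A + I\right) \left(80 + A\right) = \left(80 + A\right) \left(A + I\right)$)
$\sqrt{P + T{\left(-216,c{\left(-11 \right)} \right)}} = \sqrt{- \frac{414}{1085} + \left(\left(3 - 11\right)^{2} + 80 \left(3 - 11\right) + 80 \left(-216\right) + \left(3 - 11\right) \left(-216\right)\right)} = \sqrt{- \frac{414}{1085} + \left(\left(-8\right)^{2} + 80 \left(-8\right) - 17280 - -1728\right)} = \sqrt{- \frac{414}{1085} + \left(64 - 640 - 17280 + 1728\right)} = \sqrt{- \frac{414}{1085} - 16128} = \sqrt{- \frac{17499294}{1085}} = \frac{3 i \sqrt{2109637110}}{1085}$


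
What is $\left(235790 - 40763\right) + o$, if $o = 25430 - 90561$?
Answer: $129896$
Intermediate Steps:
$o = -65131$ ($o = 25430 - 90561 = -65131$)
$\left(235790 - 40763\right) + o = \left(235790 - 40763\right) - 65131 = 195027 - 65131 = 129896$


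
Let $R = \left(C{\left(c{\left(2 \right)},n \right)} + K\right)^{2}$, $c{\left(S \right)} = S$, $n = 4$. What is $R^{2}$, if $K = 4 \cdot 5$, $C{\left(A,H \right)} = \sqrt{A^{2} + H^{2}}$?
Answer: $208400 + 67200 \sqrt{5} \approx 3.5866 \cdot 10^{5}$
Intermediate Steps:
$K = 20$
$R = \left(20 + 2 \sqrt{5}\right)^{2}$ ($R = \left(\sqrt{2^{2} + 4^{2}} + 20\right)^{2} = \left(\sqrt{4 + 16} + 20\right)^{2} = \left(\sqrt{20} + 20\right)^{2} = \left(2 \sqrt{5} + 20\right)^{2} = \left(20 + 2 \sqrt{5}\right)^{2} \approx 598.89$)
$R^{2} = \left(420 + 80 \sqrt{5}\right)^{2}$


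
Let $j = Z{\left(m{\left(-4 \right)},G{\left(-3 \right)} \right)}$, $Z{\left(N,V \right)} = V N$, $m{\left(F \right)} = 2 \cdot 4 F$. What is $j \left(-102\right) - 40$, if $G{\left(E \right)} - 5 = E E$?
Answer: $45656$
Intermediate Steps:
$G{\left(E \right)} = 5 + E^{2}$ ($G{\left(E \right)} = 5 + E E = 5 + E^{2}$)
$m{\left(F \right)} = 8 F$
$Z{\left(N,V \right)} = N V$
$j = -448$ ($j = 8 \left(-4\right) \left(5 + \left(-3\right)^{2}\right) = - 32 \left(5 + 9\right) = \left(-32\right) 14 = -448$)
$j \left(-102\right) - 40 = \left(-448\right) \left(-102\right) - 40 = 45696 - 40 = 45656$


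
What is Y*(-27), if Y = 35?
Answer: -945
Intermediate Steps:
Y*(-27) = 35*(-27) = -945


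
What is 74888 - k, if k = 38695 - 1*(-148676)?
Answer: -112483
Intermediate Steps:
k = 187371 (k = 38695 + 148676 = 187371)
74888 - k = 74888 - 1*187371 = 74888 - 187371 = -112483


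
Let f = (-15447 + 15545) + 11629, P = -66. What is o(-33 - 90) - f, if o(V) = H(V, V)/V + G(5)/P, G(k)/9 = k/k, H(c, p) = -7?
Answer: -31733477/2706 ≈ -11727.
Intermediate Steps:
G(k) = 9 (G(k) = 9*(k/k) = 9*1 = 9)
o(V) = -3/22 - 7/V (o(V) = -7/V + 9/(-66) = -7/V + 9*(-1/66) = -7/V - 3/22 = -3/22 - 7/V)
f = 11727 (f = 98 + 11629 = 11727)
o(-33 - 90) - f = (-3/22 - 7/(-33 - 90)) - 1*11727 = (-3/22 - 7/(-123)) - 11727 = (-3/22 - 7*(-1/123)) - 11727 = (-3/22 + 7/123) - 11727 = -215/2706 - 11727 = -31733477/2706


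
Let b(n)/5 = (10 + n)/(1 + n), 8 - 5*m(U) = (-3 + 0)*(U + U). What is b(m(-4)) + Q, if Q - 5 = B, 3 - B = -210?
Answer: 2228/11 ≈ 202.55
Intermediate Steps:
B = 213 (B = 3 - 1*(-210) = 3 + 210 = 213)
m(U) = 8/5 + 6*U/5 (m(U) = 8/5 - (-3 + 0)*(U + U)/5 = 8/5 - (-3)*2*U/5 = 8/5 - (-6)*U/5 = 8/5 + 6*U/5)
b(n) = 5*(10 + n)/(1 + n) (b(n) = 5*((10 + n)/(1 + n)) = 5*(10 + n)/(1 + n))
Q = 218 (Q = 5 + 213 = 218)
b(m(-4)) + Q = 5*(10 + (8/5 + (6/5)*(-4)))/(1 + (8/5 + (6/5)*(-4))) + 218 = 5*(10 + (8/5 - 24/5))/(1 + (8/5 - 24/5)) + 218 = 5*(10 - 16/5)/(1 - 16/5) + 218 = 5*(34/5)/(-11/5) + 218 = 5*(-5/11)*(34/5) + 218 = -170/11 + 218 = 2228/11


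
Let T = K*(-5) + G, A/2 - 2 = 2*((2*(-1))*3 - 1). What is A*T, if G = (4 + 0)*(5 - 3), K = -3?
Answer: -552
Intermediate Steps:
A = -24 (A = 4 + 2*(2*((2*(-1))*3 - 1)) = 4 + 2*(2*(-2*3 - 1)) = 4 + 2*(2*(-6 - 1)) = 4 + 2*(2*(-7)) = 4 + 2*(-14) = 4 - 28 = -24)
G = 8 (G = 4*2 = 8)
T = 23 (T = -3*(-5) + 8 = 15 + 8 = 23)
A*T = -24*23 = -552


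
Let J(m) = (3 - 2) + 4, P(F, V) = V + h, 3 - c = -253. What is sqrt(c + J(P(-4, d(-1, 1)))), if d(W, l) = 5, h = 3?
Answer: 3*sqrt(29) ≈ 16.155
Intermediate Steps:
c = 256 (c = 3 - 1*(-253) = 3 + 253 = 256)
P(F, V) = 3 + V (P(F, V) = V + 3 = 3 + V)
J(m) = 5 (J(m) = 1 + 4 = 5)
sqrt(c + J(P(-4, d(-1, 1)))) = sqrt(256 + 5) = sqrt(261) = 3*sqrt(29)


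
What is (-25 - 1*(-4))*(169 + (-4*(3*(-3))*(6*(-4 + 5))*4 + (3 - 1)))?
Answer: -21735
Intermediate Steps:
(-25 - 1*(-4))*(169 + (-4*(3*(-3))*(6*(-4 + 5))*4 + (3 - 1))) = (-25 + 4)*(169 + (-4*(-54)*4 + 2)) = -21*(169 + (-4*(-9*6)*4 + 2)) = -21*(169 + (-(-216)*4 + 2)) = -21*(169 + (-4*(-216) + 2)) = -21*(169 + (864 + 2)) = -21*(169 + 866) = -21*1035 = -21735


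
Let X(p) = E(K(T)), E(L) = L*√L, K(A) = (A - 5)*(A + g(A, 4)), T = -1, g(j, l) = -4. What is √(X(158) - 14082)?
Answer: √(-14082 + 30*√30) ≈ 117.97*I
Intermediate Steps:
K(A) = (-5 + A)*(-4 + A) (K(A) = (A - 5)*(A - 4) = (-5 + A)*(-4 + A))
E(L) = L^(3/2)
X(p) = 30*√30 (X(p) = (20 + (-1)² - 9*(-1))^(3/2) = (20 + 1 + 9)^(3/2) = 30^(3/2) = 30*√30)
√(X(158) - 14082) = √(30*√30 - 14082) = √(-14082 + 30*√30)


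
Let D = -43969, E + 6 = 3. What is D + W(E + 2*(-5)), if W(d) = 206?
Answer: -43763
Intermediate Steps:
E = -3 (E = -6 + 3 = -3)
D + W(E + 2*(-5)) = -43969 + 206 = -43763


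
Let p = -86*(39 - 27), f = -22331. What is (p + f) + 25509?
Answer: 2146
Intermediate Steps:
p = -1032 (p = -86*12 = -1032)
(p + f) + 25509 = (-1032 - 22331) + 25509 = -23363 + 25509 = 2146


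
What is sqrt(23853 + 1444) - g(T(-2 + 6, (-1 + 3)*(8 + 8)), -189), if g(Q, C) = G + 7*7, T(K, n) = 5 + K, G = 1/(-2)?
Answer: -97/2 + sqrt(25297) ≈ 110.55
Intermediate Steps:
G = -1/2 ≈ -0.50000
g(Q, C) = 97/2 (g(Q, C) = -1/2 + 7*7 = -1/2 + 49 = 97/2)
sqrt(23853 + 1444) - g(T(-2 + 6, (-1 + 3)*(8 + 8)), -189) = sqrt(23853 + 1444) - 1*97/2 = sqrt(25297) - 97/2 = -97/2 + sqrt(25297)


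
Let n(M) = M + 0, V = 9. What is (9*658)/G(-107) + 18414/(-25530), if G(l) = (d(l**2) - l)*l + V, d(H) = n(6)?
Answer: -4448412/3672065 ≈ -1.2114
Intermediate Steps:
n(M) = M
d(H) = 6
G(l) = 9 + l*(6 - l) (G(l) = (6 - l)*l + 9 = l*(6 - l) + 9 = 9 + l*(6 - l))
(9*658)/G(-107) + 18414/(-25530) = (9*658)/(9 - 1*(-107)**2 + 6*(-107)) + 18414/(-25530) = 5922/(9 - 1*11449 - 642) + 18414*(-1/25530) = 5922/(9 - 11449 - 642) - 3069/4255 = 5922/(-12082) - 3069/4255 = 5922*(-1/12082) - 3069/4255 = -423/863 - 3069/4255 = -4448412/3672065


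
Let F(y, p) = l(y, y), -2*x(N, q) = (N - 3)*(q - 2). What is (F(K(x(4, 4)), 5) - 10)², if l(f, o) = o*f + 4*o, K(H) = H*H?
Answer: 25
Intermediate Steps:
x(N, q) = -(-3 + N)*(-2 + q)/2 (x(N, q) = -(N - 3)*(q - 2)/2 = -(-3 + N)*(-2 + q)/2)
K(H) = H²
l(f, o) = 4*o + f*o (l(f, o) = f*o + 4*o = 4*o + f*o)
F(y, p) = y*(4 + y)
(F(K(x(4, 4)), 5) - 10)² = ((-3 + 4 + (3/2)*4 - ½*4*4)²*(4 + (-3 + 4 + (3/2)*4 - ½*4*4)²) - 10)² = ((-3 + 4 + 6 - 8)²*(4 + (-3 + 4 + 6 - 8)²) - 10)² = ((-1)²*(4 + (-1)²) - 10)² = (1*(4 + 1) - 10)² = (1*5 - 10)² = (5 - 10)² = (-5)² = 25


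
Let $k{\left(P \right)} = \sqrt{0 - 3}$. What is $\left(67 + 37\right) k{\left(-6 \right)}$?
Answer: $104 i \sqrt{3} \approx 180.13 i$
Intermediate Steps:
$k{\left(P \right)} = i \sqrt{3}$ ($k{\left(P \right)} = \sqrt{-3} = i \sqrt{3}$)
$\left(67 + 37\right) k{\left(-6 \right)} = \left(67 + 37\right) i \sqrt{3} = 104 i \sqrt{3}$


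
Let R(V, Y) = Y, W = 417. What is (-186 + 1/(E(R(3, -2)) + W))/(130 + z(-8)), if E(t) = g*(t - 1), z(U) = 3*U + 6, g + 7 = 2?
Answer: -80351/48384 ≈ -1.6607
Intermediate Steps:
g = -5 (g = -7 + 2 = -5)
z(U) = 6 + 3*U
E(t) = 5 - 5*t (E(t) = -5*(t - 1) = -5*(-1 + t) = 5 - 5*t)
(-186 + 1/(E(R(3, -2)) + W))/(130 + z(-8)) = (-186 + 1/((5 - 5*(-2)) + 417))/(130 + (6 + 3*(-8))) = (-186 + 1/((5 + 10) + 417))/(130 + (6 - 24)) = (-186 + 1/(15 + 417))/(130 - 18) = (-186 + 1/432)/112 = (-186 + 1/432)*(1/112) = -80351/432*1/112 = -80351/48384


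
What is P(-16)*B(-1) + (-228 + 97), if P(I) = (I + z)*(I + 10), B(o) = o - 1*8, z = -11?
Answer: -1589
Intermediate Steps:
B(o) = -8 + o (B(o) = o - 8 = -8 + o)
P(I) = (-11 + I)*(10 + I) (P(I) = (I - 11)*(I + 10) = (-11 + I)*(10 + I))
P(-16)*B(-1) + (-228 + 97) = (-110 + (-16)**2 - 1*(-16))*(-8 - 1) + (-228 + 97) = (-110 + 256 + 16)*(-9) - 131 = 162*(-9) - 131 = -1458 - 131 = -1589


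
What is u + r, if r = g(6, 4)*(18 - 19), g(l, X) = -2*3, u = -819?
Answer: -813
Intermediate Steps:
g(l, X) = -6
r = 6 (r = -6*(18 - 19) = -6*(-1) = 6)
u + r = -819 + 6 = -813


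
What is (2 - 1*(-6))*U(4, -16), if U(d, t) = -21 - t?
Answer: -40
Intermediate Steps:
(2 - 1*(-6))*U(4, -16) = (2 - 1*(-6))*(-21 - 1*(-16)) = (2 + 6)*(-21 + 16) = 8*(-5) = -40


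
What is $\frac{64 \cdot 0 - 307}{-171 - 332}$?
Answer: $\frac{307}{503} \approx 0.61034$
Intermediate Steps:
$\frac{64 \cdot 0 - 307}{-171 - 332} = \frac{0 - 307}{-503} = \left(-307\right) \left(- \frac{1}{503}\right) = \frac{307}{503}$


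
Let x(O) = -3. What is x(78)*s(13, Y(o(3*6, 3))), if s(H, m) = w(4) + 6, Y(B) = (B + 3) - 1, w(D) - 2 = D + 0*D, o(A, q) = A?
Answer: -36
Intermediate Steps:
w(D) = 2 + D (w(D) = 2 + (D + 0*D) = 2 + (D + 0) = 2 + D)
Y(B) = 2 + B (Y(B) = (3 + B) - 1 = 2 + B)
s(H, m) = 12 (s(H, m) = (2 + 4) + 6 = 6 + 6 = 12)
x(78)*s(13, Y(o(3*6, 3))) = -3*12 = -36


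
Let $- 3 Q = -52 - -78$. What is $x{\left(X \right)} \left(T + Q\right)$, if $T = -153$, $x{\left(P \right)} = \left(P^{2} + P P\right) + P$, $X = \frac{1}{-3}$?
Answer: $\frac{485}{27} \approx 17.963$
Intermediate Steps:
$X = - \frac{1}{3} \approx -0.33333$
$x{\left(P \right)} = P + 2 P^{2}$ ($x{\left(P \right)} = \left(P^{2} + P^{2}\right) + P = 2 P^{2} + P = P + 2 P^{2}$)
$Q = - \frac{26}{3}$ ($Q = - \frac{-52 - -78}{3} = - \frac{-52 + 78}{3} = \left(- \frac{1}{3}\right) 26 = - \frac{26}{3} \approx -8.6667$)
$x{\left(X \right)} \left(T + Q\right) = - \frac{1 + 2 \left(- \frac{1}{3}\right)}{3} \left(-153 - \frac{26}{3}\right) = - \frac{1 - \frac{2}{3}}{3} \left(- \frac{485}{3}\right) = \left(- \frac{1}{3}\right) \frac{1}{3} \left(- \frac{485}{3}\right) = \left(- \frac{1}{9}\right) \left(- \frac{485}{3}\right) = \frac{485}{27}$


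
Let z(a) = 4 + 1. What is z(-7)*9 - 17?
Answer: 28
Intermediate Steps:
z(a) = 5
z(-7)*9 - 17 = 5*9 - 17 = 45 - 17 = 28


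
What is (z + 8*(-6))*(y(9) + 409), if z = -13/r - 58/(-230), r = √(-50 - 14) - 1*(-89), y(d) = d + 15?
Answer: -3808554554/183655 + 45032*I/7985 ≈ -20738.0 + 5.6396*I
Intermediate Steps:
y(d) = 15 + d
r = 89 + 8*I (r = √(-64) + 89 = 8*I + 89 = 89 + 8*I ≈ 89.0 + 8.0*I)
z = 29/115 - 13*(89 - 8*I)/7985 (z = -13*(89 - 8*I)/7985 - 58/(-230) = -13*(89 - 8*I)/7985 - 58*(-1/230) = -13*(89 - 8*I)/7985 + 29/115 = 29/115 - 13*(89 - 8*I)/7985 ≈ 0.10728 + 0.013024*I)
(z + 8*(-6))*(y(9) + 409) = ((19702/183655 + 104*I/7985) + 8*(-6))*((15 + 9) + 409) = ((19702/183655 + 104*I/7985) - 48)*(24 + 409) = (-8795738/183655 + 104*I/7985)*433 = -3808554554/183655 + 45032*I/7985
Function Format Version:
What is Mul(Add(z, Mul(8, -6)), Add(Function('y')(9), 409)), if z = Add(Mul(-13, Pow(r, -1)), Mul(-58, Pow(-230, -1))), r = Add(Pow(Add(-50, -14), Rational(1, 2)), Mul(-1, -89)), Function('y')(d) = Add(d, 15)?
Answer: Add(Rational(-3808554554, 183655), Mul(Rational(45032, 7985), I)) ≈ Add(-20738., Mul(5.6396, I))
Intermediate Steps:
Function('y')(d) = Add(15, d)
r = Add(89, Mul(8, I)) (r = Add(Pow(-64, Rational(1, 2)), 89) = Add(Mul(8, I), 89) = Add(89, Mul(8, I)) ≈ Add(89.000, Mul(8.0000, I)))
z = Add(Rational(29, 115), Mul(Rational(-13, 7985), Add(89, Mul(-8, I)))) (z = Add(Mul(-13, Pow(Add(89, Mul(8, I)), -1)), Mul(-58, Pow(-230, -1))) = Add(Mul(-13, Mul(Rational(1, 7985), Add(89, Mul(-8, I)))), Mul(-58, Rational(-1, 230))) = Add(Mul(Rational(-13, 7985), Add(89, Mul(-8, I))), Rational(29, 115)) = Add(Rational(29, 115), Mul(Rational(-13, 7985), Add(89, Mul(-8, I)))) ≈ Add(0.10728, Mul(0.013024, I)))
Mul(Add(z, Mul(8, -6)), Add(Function('y')(9), 409)) = Mul(Add(Add(Rational(19702, 183655), Mul(Rational(104, 7985), I)), Mul(8, -6)), Add(Add(15, 9), 409)) = Mul(Add(Add(Rational(19702, 183655), Mul(Rational(104, 7985), I)), -48), Add(24, 409)) = Mul(Add(Rational(-8795738, 183655), Mul(Rational(104, 7985), I)), 433) = Add(Rational(-3808554554, 183655), Mul(Rational(45032, 7985), I))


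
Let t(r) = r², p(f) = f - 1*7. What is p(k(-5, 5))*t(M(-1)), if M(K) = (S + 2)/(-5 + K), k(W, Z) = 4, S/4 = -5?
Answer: -27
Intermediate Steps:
S = -20 (S = 4*(-5) = -20)
M(K) = -18/(-5 + K) (M(K) = (-20 + 2)/(-5 + K) = -18/(-5 + K))
p(f) = -7 + f (p(f) = f - 7 = -7 + f)
p(k(-5, 5))*t(M(-1)) = (-7 + 4)*(-18/(-5 - 1))² = -3*(-18/(-6))² = -3*(-18*(-⅙))² = -3*3² = -3*9 = -27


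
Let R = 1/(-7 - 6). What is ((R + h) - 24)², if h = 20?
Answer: 2809/169 ≈ 16.621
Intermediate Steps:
R = -1/13 (R = 1/(-13) = -1/13 ≈ -0.076923)
((R + h) - 24)² = ((-1/13 + 20) - 24)² = (259/13 - 24)² = (-53/13)² = 2809/169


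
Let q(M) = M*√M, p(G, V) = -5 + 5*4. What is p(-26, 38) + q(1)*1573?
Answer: 1588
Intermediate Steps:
p(G, V) = 15 (p(G, V) = -5 + 20 = 15)
q(M) = M^(3/2)
p(-26, 38) + q(1)*1573 = 15 + 1^(3/2)*1573 = 15 + 1*1573 = 15 + 1573 = 1588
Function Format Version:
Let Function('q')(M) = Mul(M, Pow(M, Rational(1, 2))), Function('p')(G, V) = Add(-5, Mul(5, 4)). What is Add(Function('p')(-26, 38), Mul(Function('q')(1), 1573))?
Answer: 1588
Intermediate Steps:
Function('p')(G, V) = 15 (Function('p')(G, V) = Add(-5, 20) = 15)
Function('q')(M) = Pow(M, Rational(3, 2))
Add(Function('p')(-26, 38), Mul(Function('q')(1), 1573)) = Add(15, Mul(Pow(1, Rational(3, 2)), 1573)) = Add(15, Mul(1, 1573)) = Add(15, 1573) = 1588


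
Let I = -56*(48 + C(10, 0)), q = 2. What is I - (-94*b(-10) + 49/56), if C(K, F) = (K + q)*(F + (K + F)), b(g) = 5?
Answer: -71511/8 ≈ -8938.9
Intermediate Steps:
C(K, F) = (2 + K)*(K + 2*F) (C(K, F) = (K + 2)*(F + (K + F)) = (2 + K)*(F + (F + K)) = (2 + K)*(K + 2*F))
I = -9408 (I = -56*(48 + (10**2 + 2*10 + 4*0 + 2*0*10)) = -56*(48 + (100 + 20 + 0 + 0)) = -56*(48 + 120) = -56*168 = -9408)
I - (-94*b(-10) + 49/56) = -9408 - (-94*5 + 49/56) = -9408 - (-470 + 49*(1/56)) = -9408 - (-470 + 7/8) = -9408 - 1*(-3753/8) = -9408 + 3753/8 = -71511/8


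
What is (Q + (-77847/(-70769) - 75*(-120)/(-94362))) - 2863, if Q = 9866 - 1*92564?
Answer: -95226911268074/1112984063 ≈ -85560.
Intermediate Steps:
Q = -82698 (Q = 9866 - 92564 = -82698)
(Q + (-77847/(-70769) - 75*(-120)/(-94362))) - 2863 = (-82698 + (-77847/(-70769) - 75*(-120)/(-94362))) - 2863 = (-82698 + (-77847*(-1/70769) + 9000*(-1/94362))) - 2863 = (-82698 + (77847/70769 - 1500/15727)) - 2863 = (-82698 + 1118146269/1112984063) - 2863 = -92040437895705/1112984063 - 2863 = -95226911268074/1112984063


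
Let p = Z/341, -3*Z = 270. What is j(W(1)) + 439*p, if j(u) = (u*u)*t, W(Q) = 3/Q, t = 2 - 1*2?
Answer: -39510/341 ≈ -115.87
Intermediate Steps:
Z = -90 (Z = -⅓*270 = -90)
t = 0 (t = 2 - 2 = 0)
p = -90/341 ≈ -0.26393
j(u) = 0 (j(u) = (u*u)*0 = u²*0 = 0)
j(W(1)) + 439*p = 0 + 439*(-90/341) = 0 - 39510/341 = -39510/341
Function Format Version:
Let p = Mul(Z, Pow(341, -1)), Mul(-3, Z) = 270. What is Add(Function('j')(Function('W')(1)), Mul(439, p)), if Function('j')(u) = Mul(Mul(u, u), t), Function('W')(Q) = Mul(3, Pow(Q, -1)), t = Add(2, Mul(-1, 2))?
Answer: Rational(-39510, 341) ≈ -115.87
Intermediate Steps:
Z = -90 (Z = Mul(Rational(-1, 3), 270) = -90)
t = 0 (t = Add(2, -2) = 0)
p = Rational(-90, 341) (p = Mul(-90, Pow(341, -1)) = Mul(-90, Rational(1, 341)) = Rational(-90, 341) ≈ -0.26393)
Function('j')(u) = 0 (Function('j')(u) = Mul(Mul(u, u), 0) = Mul(Pow(u, 2), 0) = 0)
Add(Function('j')(Function('W')(1)), Mul(439, p)) = Add(0, Mul(439, Rational(-90, 341))) = Add(0, Rational(-39510, 341)) = Rational(-39510, 341)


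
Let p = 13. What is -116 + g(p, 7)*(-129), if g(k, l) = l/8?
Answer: -1831/8 ≈ -228.88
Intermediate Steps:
g(k, l) = l/8 (g(k, l) = l*(⅛) = l/8)
-116 + g(p, 7)*(-129) = -116 + ((⅛)*7)*(-129) = -116 + (7/8)*(-129) = -116 - 903/8 = -1831/8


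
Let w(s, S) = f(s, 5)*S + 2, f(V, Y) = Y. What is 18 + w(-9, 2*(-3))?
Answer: -10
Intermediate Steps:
w(s, S) = 2 + 5*S (w(s, S) = 5*S + 2 = 2 + 5*S)
18 + w(-9, 2*(-3)) = 18 + (2 + 5*(2*(-3))) = 18 + (2 + 5*(-6)) = 18 + (2 - 30) = 18 - 28 = -10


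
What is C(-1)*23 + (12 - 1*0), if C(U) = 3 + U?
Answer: 58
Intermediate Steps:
C(-1)*23 + (12 - 1*0) = (3 - 1)*23 + (12 - 1*0) = 2*23 + (12 + 0) = 46 + 12 = 58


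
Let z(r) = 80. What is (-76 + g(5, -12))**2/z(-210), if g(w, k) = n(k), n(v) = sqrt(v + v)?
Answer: (38 - I*sqrt(6))**2/20 ≈ 71.9 - 9.3081*I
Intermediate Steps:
n(v) = sqrt(2)*sqrt(v) (n(v) = sqrt(2*v) = sqrt(2)*sqrt(v))
g(w, k) = sqrt(2)*sqrt(k)
(-76 + g(5, -12))**2/z(-210) = (-76 + sqrt(2)*sqrt(-12))**2/80 = (-76 + sqrt(2)*(2*I*sqrt(3)))**2*(1/80) = (-76 + 2*I*sqrt(6))**2*(1/80) = (-76 + 2*I*sqrt(6))**2/80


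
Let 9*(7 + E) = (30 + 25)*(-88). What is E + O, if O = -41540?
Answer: -378763/9 ≈ -42085.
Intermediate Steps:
E = -4903/9 (E = -7 + ((30 + 25)*(-88))/9 = -7 + (55*(-88))/9 = -7 + (1/9)*(-4840) = -7 - 4840/9 = -4903/9 ≈ -544.78)
E + O = -4903/9 - 41540 = -378763/9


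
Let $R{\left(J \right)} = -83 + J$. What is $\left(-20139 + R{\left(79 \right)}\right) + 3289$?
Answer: $-16854$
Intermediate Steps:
$\left(-20139 + R{\left(79 \right)}\right) + 3289 = \left(-20139 + \left(-83 + 79\right)\right) + 3289 = \left(-20139 - 4\right) + 3289 = -20143 + 3289 = -16854$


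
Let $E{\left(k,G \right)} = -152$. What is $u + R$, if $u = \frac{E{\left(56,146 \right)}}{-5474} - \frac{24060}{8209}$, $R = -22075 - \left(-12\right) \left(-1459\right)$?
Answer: $- \frac{889417378575}{22468033} \approx -39586.0$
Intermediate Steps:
$R = -39583$ ($R = -22075 - 17508 = -39583$)
$u = - \frac{65228336}{22468033}$ ($u = - \frac{152}{-5474} - \frac{24060}{8209} = \left(-152\right) \left(- \frac{1}{5474}\right) - \frac{24060}{8209} = \frac{76}{2737} - \frac{24060}{8209} = - \frac{65228336}{22468033} \approx -2.9032$)
$u + R = - \frac{65228336}{22468033} - 39583 = - \frac{889417378575}{22468033}$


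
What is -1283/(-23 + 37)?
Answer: -1283/14 ≈ -91.643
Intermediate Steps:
-1283/(-23 + 37) = -1283/14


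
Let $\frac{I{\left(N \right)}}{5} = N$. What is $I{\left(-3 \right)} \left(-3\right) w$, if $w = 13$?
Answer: $585$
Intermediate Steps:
$I{\left(N \right)} = 5 N$
$I{\left(-3 \right)} \left(-3\right) w = 5 \left(-3\right) \left(-3\right) 13 = \left(-15\right) \left(-3\right) 13 = 45 \cdot 13 = 585$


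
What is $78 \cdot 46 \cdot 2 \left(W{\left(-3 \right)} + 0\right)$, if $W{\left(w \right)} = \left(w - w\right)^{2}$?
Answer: $0$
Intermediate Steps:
$W{\left(w \right)} = 0$ ($W{\left(w \right)} = 0^{2} = 0$)
$78 \cdot 46 \cdot 2 \left(W{\left(-3 \right)} + 0\right) = 78 \cdot 46 \cdot 2 \left(0 + 0\right) = 3588 \cdot 2 \cdot 0 = 3588 \cdot 0 = 0$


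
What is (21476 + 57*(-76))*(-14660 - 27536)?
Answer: -723408224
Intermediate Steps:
(21476 + 57*(-76))*(-14660 - 27536) = (21476 - 4332)*(-42196) = 17144*(-42196) = -723408224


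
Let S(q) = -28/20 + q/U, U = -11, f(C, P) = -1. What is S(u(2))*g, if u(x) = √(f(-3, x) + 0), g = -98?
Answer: 686/5 + 98*I/11 ≈ 137.2 + 8.9091*I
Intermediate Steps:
u(x) = I (u(x) = √(-1 + 0) = √(-1) = I)
S(q) = -7/5 - q/11 (S(q) = -28/20 + q/(-11) = -28*1/20 + q*(-1/11) = -7/5 - q/11)
S(u(2))*g = (-7/5 - I/11)*(-98) = 686/5 + 98*I/11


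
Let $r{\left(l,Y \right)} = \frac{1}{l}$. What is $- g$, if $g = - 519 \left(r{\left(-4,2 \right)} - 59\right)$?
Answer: $- \frac{123003}{4} \approx -30751.0$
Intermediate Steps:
$g = \frac{123003}{4}$ ($g = - 519 \left(\frac{1}{-4} - 59\right) = - 519 \left(- \frac{1}{4} - 59\right) = \left(-519\right) \left(- \frac{237}{4}\right) = \frac{123003}{4} \approx 30751.0$)
$- g = \left(-1\right) \frac{123003}{4} = - \frac{123003}{4}$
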